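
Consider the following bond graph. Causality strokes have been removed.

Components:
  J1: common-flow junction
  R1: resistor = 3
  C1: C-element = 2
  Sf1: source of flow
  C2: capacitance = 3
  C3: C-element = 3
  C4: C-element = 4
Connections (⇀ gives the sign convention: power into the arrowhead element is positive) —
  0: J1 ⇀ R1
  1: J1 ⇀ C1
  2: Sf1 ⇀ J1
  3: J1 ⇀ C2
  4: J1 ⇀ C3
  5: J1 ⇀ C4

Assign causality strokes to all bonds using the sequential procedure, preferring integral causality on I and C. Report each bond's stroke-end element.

b2 →Sf1  (Sf1: flow source, stroke at near end)
b0 →J1  (common-f at J1 fixed by 2)
b1 →J1  (1-jn J1 has f-setter on 2)
b3 →J1  (1-jn J1 has f-setter on 2)
b4 →J1  (common-f at J1 fixed by 2)
b5 →J1  (1-jn J1 has f-setter on 2)

β0 stroke→J1
β1 stroke→J1
β2 stroke→Sf1
β3 stroke→J1
β4 stroke→J1
β5 stroke→J1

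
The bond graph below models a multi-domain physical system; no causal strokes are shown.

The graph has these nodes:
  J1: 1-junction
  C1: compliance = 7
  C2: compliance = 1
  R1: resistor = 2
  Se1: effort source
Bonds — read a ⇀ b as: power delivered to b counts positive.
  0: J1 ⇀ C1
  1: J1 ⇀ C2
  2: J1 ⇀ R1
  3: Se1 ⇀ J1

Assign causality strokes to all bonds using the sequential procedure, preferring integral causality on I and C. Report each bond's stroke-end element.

#0 stroke at J1
#1 stroke at J1
#2 stroke at R1
#3 stroke at J1

bond 3 |J1  (Se1 (Se) sets effort on bond)
bond 0 |J1  (C1: C, integral causality)
bond 1 |J1  (C2 integral (e out))
bond 2 |R1  (J1 needs exactly one f-in)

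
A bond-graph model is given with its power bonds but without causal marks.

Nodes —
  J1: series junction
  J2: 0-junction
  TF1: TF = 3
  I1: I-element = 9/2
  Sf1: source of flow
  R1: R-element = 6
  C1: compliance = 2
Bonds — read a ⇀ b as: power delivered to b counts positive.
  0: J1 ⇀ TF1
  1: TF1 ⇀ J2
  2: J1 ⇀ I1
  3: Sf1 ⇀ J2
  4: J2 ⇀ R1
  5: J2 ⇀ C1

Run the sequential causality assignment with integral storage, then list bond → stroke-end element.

β0 stroke at J1
β1 stroke at TF1
β2 stroke at I1
β3 stroke at Sf1
β4 stroke at R1
β5 stroke at J2

β3 →Sf1  (source Sf1 imposes f)
β2 →I1  (I1: I, integral causality)
β0 →J1  (1-jn J1 has f-setter on 2)
β1 →TF1  (TF1: transformer flips bond 0)
β5 →J2  (C1: C, integral causality)
β4 →R1  (J2: bond 5 brought effort, rest push out)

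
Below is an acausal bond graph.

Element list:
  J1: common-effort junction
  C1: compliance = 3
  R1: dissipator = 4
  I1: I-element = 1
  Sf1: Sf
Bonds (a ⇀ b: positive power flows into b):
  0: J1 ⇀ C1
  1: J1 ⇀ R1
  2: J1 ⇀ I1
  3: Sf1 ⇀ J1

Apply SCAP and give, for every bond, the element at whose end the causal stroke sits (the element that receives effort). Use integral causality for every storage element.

β3 stroke at Sf1  (source Sf1 imposes f)
β0 stroke at J1  (C1 outputs effort q/C1)
β1 stroke at R1  (common-e at J1 fixed by 0)
β2 stroke at I1  (0-jn J1 has e-setter on 0)

β0 |J1
β1 |R1
β2 |I1
β3 |Sf1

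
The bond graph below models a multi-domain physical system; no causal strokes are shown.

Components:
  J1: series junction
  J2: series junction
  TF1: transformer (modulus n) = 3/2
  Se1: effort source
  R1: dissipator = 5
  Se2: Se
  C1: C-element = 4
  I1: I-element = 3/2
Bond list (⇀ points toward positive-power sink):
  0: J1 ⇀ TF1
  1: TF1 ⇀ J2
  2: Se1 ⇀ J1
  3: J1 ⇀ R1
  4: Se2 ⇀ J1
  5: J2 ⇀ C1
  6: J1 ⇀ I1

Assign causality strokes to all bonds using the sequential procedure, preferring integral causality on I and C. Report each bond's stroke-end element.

β2 stroke→J1  (Se1: effort source, stroke at far end)
β4 stroke→J1  (Se2 (Se) sets effort on bond)
β5 stroke→J2  (C1 integral (e out))
β1 stroke→TF1  (only one flow-in slot at J2)
β0 stroke→J1  (TF1: transformer flips bond 1)
β6 stroke→I1  (I1: I, integral causality)
β3 stroke→J1  (common-f at J1 fixed by 6)

bond 0 |J1
bond 1 |TF1
bond 2 |J1
bond 3 |J1
bond 4 |J1
bond 5 |J2
bond 6 |I1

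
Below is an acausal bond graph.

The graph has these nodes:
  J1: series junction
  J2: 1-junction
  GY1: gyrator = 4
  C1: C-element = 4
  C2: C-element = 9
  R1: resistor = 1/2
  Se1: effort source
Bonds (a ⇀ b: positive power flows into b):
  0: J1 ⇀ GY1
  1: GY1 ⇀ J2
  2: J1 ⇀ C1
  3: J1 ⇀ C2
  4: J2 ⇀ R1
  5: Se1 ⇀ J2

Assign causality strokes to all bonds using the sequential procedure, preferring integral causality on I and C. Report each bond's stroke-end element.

β5 stroke at J2  (Se1 (Se) sets effort on bond)
β2 stroke at J1  (prefer integral on C1)
β3 stroke at J1  (C2 integral (e out))
β0 stroke at GY1  (J1: last free bond brings flow in)
β1 stroke at GY1  (GY1: gyrator matches bond 0)
β4 stroke at J2  (J2 flow already set via bond 1)

β0 →GY1
β1 →GY1
β2 →J1
β3 →J1
β4 →J2
β5 →J2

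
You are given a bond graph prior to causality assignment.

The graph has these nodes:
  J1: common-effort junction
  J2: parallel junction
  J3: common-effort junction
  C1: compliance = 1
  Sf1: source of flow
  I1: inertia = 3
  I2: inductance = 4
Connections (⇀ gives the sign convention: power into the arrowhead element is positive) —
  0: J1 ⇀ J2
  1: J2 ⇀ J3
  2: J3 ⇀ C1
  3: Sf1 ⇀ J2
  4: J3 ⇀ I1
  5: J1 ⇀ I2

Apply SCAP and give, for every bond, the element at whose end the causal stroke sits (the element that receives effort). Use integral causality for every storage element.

b0 |J1
b1 |J2
b2 |J3
b3 |Sf1
b4 |I1
b5 |I2

#3 →Sf1  (Sf1 fixes flow; stroke at Sf1)
#2 →J3  (prefer integral on C1)
#1 →J2  (J3: bond 2 brought effort, rest push out)
#4 →I1  (common-e at J3 fixed by 2)
#0 →J1  (common-e at J2 fixed by 1)
#5 →I2  (J1 effort already set via bond 0)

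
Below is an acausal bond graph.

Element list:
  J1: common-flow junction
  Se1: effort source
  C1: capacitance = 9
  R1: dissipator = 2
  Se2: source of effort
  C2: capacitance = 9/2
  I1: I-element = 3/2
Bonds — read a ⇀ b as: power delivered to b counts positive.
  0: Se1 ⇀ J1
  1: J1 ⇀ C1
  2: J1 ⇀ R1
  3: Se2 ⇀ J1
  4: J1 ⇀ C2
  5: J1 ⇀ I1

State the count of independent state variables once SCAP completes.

b0 stroke→J1  (source Se1 imposes e)
b3 stroke→J1  (Se2: effort source, stroke at far end)
b1 stroke→J1  (prefer integral on C1)
b4 stroke→J1  (C2: C, integral causality)
b5 stroke→I1  (I1: I, integral causality)
b2 stroke→J1  (1-jn J1 has f-setter on 5)

3  (C1, C2, I1 all integral)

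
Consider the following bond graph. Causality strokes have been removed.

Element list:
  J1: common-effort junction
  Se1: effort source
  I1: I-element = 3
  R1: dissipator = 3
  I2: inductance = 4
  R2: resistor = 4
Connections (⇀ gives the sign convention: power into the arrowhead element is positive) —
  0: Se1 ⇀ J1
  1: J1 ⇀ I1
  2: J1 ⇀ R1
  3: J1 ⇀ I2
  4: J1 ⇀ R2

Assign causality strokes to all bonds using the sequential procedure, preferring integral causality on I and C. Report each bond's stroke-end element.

#0 stroke→J1
#1 stroke→I1
#2 stroke→R1
#3 stroke→I2
#4 stroke→R2

b0 →J1  (Se1 (Se) sets effort on bond)
b1 →I1  (0-jn J1 has e-setter on 0)
b2 →R1  (common-e at J1 fixed by 0)
b3 →I2  (0-jn J1 has e-setter on 0)
b4 →R2  (0-jn J1 has e-setter on 0)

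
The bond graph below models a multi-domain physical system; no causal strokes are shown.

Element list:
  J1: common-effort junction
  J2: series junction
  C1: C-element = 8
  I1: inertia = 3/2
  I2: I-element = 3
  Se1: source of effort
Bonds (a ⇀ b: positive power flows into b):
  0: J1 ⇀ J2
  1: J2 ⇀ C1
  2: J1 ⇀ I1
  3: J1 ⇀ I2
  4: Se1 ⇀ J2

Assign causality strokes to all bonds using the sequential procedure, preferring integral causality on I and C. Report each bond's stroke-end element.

#0 →J1
#1 →J2
#2 →I1
#3 →I2
#4 →J2

β4 stroke→J2  (source Se1 imposes e)
β1 stroke→J2  (C1 integral (e out))
β0 stroke→J1  (J2: last free bond brings flow in)
β2 stroke→I1  (common-e at J1 fixed by 0)
β3 stroke→I2  (common-e at J1 fixed by 0)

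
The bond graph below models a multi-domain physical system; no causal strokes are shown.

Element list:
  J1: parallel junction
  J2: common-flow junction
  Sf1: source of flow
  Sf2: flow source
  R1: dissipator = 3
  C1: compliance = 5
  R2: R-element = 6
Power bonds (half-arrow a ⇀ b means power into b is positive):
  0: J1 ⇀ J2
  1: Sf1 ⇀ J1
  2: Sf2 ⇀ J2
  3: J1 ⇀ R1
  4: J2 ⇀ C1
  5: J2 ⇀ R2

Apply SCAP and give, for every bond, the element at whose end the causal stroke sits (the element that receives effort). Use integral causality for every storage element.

bond 1 stroke→Sf1  (source Sf1 imposes f)
bond 2 stroke→Sf2  (source Sf2 imposes f)
bond 0 stroke→J2  (common-f at J2 fixed by 2)
bond 4 stroke→J2  (J2: bond 2 brought flow, rest push out)
bond 5 stroke→J2  (common-f at J2 fixed by 2)
bond 3 stroke→J1  (J1 needs exactly one e-in)

β0 →J2
β1 →Sf1
β2 →Sf2
β3 →J1
β4 →J2
β5 →J2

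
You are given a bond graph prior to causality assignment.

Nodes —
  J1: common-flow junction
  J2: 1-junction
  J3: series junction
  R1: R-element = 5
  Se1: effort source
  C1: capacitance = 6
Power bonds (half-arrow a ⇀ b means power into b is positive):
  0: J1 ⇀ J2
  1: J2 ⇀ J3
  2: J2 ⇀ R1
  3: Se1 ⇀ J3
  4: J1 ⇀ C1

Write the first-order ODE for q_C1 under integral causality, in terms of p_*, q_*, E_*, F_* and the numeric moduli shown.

dq_C1/dt = E_Se1/5 - q_C1/30

#3 |J3  (source Se1 imposes e)
#1 |J2  (closing 1-jn rule on J3)
#4 |J1  (prefer integral on C1)
#0 |J2  (J1 needs exactly one f-in)
#2 |R1  (J2 needs exactly one f-in)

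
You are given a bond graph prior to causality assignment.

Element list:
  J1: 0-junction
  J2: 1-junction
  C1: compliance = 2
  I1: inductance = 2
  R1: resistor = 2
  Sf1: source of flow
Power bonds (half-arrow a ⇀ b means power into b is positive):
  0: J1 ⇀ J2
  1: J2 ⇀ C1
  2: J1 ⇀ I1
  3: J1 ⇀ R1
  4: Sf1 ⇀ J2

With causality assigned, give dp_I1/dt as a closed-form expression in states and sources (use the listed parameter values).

#4 stroke→Sf1  (Sf1: flow source, stroke at near end)
#0 stroke→J2  (J2: bond 4 brought flow, rest push out)
#1 stroke→J2  (J2: bond 4 brought flow, rest push out)
#2 stroke→I1  (I1 outputs flow p/I1)
#3 stroke→J1  (only one effort-in slot at J1)

dp_I1/dt = -2*F_Sf1 - p_I1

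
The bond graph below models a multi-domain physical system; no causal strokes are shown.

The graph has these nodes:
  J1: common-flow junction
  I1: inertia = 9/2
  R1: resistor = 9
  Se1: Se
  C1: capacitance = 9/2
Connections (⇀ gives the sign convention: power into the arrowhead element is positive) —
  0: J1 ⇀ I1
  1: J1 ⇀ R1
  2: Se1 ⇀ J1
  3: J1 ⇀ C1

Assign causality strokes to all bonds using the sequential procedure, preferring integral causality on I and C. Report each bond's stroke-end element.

b0 →I1
b1 →J1
b2 →J1
b3 →J1

#2 stroke→J1  (source Se1 imposes e)
#0 stroke→I1  (I1 outputs flow p/I1)
#1 stroke→J1  (J1: bond 0 brought flow, rest push out)
#3 stroke→J1  (common-f at J1 fixed by 0)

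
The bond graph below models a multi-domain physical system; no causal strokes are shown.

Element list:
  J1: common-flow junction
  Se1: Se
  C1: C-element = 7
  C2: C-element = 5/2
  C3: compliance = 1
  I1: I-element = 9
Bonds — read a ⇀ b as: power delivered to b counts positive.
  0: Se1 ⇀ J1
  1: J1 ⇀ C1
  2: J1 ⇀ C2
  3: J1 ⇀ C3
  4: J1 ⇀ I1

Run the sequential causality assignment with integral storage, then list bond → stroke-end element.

b0 →J1  (Se1: effort source, stroke at far end)
b1 →J1  (prefer integral on C1)
b2 →J1  (prefer integral on C2)
b3 →J1  (C3 integral (e out))
b4 →I1  (J1: last free bond brings flow in)

bond 0 →J1
bond 1 →J1
bond 2 →J1
bond 3 →J1
bond 4 →I1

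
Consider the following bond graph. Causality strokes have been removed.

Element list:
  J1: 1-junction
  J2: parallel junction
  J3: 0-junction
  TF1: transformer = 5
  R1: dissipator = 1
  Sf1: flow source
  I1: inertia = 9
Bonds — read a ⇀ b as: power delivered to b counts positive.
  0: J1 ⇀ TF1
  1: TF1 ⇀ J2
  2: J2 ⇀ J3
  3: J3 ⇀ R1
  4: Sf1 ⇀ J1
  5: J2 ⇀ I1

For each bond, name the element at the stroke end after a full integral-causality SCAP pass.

#4 stroke→Sf1  (Sf1 fixes flow; stroke at Sf1)
#0 stroke→J1  (1-jn J1 has f-setter on 4)
#1 stroke→TF1  (TF TF1: opposite of bond 0)
#5 stroke→I1  (I1 outputs flow p/I1)
#2 stroke→J2  (J2 needs exactly one e-in)
#3 stroke→J3  (closing 0-jn rule on J3)

b0 stroke→J1
b1 stroke→TF1
b2 stroke→J2
b3 stroke→J3
b4 stroke→Sf1
b5 stroke→I1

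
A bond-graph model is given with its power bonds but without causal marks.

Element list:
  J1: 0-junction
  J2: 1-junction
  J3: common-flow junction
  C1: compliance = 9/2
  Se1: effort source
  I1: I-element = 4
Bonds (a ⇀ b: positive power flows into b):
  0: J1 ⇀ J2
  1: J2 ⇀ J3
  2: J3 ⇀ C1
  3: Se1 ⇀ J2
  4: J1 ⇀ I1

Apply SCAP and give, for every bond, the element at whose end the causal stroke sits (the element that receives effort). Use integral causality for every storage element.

β0 →J1
β1 →J2
β2 →J3
β3 →J2
β4 →I1

#3 stroke→J2  (Se1 fixes effort; stroke away)
#2 stroke→J3  (prefer integral on C1)
#1 stroke→J2  (closing 1-jn rule on J3)
#0 stroke→J1  (J2 needs exactly one f-in)
#4 stroke→I1  (J1 effort already set via bond 0)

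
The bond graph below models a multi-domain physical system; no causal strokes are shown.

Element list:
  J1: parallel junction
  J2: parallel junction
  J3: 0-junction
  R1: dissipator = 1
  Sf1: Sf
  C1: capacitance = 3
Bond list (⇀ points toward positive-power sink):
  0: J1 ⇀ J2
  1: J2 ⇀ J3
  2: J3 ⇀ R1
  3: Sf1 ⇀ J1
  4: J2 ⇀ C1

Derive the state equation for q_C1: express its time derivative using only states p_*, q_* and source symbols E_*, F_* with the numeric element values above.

dq_C1/dt = F_Sf1 - q_C1/3

bond 3 stroke→Sf1  (source Sf1 imposes f)
bond 0 stroke→J1  (closing 0-jn rule on J1)
bond 4 stroke→J2  (C1: C, integral causality)
bond 1 stroke→J3  (0-jn J2 has e-setter on 4)
bond 2 stroke→R1  (J3 effort already set via bond 1)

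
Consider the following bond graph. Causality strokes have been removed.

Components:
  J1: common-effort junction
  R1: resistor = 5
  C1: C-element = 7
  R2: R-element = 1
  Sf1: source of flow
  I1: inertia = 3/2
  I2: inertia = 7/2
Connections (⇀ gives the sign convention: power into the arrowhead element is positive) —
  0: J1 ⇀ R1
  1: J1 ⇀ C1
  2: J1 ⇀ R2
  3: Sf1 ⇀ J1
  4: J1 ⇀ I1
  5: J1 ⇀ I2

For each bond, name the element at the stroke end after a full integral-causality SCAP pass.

b0 |R1
b1 |J1
b2 |R2
b3 |Sf1
b4 |I1
b5 |I2

β3 stroke at Sf1  (Sf1: flow source, stroke at near end)
β1 stroke at J1  (C1: C, integral causality)
β0 stroke at R1  (common-e at J1 fixed by 1)
β2 stroke at R2  (common-e at J1 fixed by 1)
β4 stroke at I1  (J1: bond 1 brought effort, rest push out)
β5 stroke at I2  (0-jn J1 has e-setter on 1)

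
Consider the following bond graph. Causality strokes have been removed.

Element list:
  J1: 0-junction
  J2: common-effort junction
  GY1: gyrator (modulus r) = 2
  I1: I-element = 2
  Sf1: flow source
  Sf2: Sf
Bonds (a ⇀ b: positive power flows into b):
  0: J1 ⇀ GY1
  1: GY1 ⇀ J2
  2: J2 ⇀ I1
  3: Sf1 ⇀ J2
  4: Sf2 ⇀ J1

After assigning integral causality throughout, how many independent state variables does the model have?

#3 stroke→Sf1  (Sf1 (Sf) sets flow on bond)
#4 stroke→Sf2  (Sf2 fixes flow; stroke at Sf2)
#0 stroke→J1  (only one effort-in slot at J1)
#1 stroke→J2  (through GY1, causality inverts; strokes same side of GY1)
#2 stroke→I1  (J2 effort already set via bond 1)

1  (I1 all integral)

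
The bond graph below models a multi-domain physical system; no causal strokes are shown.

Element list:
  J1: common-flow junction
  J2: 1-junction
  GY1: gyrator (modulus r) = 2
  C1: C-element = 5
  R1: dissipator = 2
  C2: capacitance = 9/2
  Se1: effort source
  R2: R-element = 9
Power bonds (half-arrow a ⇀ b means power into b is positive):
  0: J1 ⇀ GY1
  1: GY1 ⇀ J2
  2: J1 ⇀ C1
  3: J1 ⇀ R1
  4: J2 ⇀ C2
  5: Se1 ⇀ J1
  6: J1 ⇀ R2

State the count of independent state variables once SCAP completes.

#5 stroke→J1  (Se1 (Se) sets effort on bond)
#2 stroke→J1  (prefer integral on C1)
#4 stroke→J2  (C2 outputs effort q/C2)
#1 stroke→GY1  (only one flow-in slot at J2)
#0 stroke→GY1  (through GY1, causality inverts; strokes same side of GY1)
#3 stroke→J1  (J1 flow already set via bond 0)
#6 stroke→J1  (common-f at J1 fixed by 0)

2  (C1, C2 all integral)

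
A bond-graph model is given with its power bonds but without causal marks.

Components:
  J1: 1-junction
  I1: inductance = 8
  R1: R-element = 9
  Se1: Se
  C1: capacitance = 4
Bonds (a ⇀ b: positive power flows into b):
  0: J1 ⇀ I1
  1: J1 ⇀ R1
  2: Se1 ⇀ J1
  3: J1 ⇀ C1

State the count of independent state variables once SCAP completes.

2  (C1, I1 all integral)

β2 →J1  (Se1: effort source, stroke at far end)
β0 →I1  (prefer integral on I1)
β1 →J1  (J1: bond 0 brought flow, rest push out)
β3 →J1  (J1 flow already set via bond 0)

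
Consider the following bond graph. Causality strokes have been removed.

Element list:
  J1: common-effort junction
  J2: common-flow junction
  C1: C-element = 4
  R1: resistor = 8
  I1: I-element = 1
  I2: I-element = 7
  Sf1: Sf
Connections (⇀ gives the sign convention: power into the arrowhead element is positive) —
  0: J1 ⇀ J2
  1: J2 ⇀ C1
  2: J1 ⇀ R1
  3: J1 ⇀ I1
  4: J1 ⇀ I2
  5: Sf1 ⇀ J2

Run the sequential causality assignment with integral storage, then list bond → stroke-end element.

b0 |J2
b1 |J2
b2 |J1
b3 |I1
b4 |I2
b5 |Sf1

b5 |Sf1  (Sf1 fixes flow; stroke at Sf1)
b0 |J2  (1-jn J2 has f-setter on 5)
b1 |J2  (J2: bond 5 brought flow, rest push out)
b3 |I1  (I1: I, integral causality)
b4 |I2  (I2 outputs flow p/I2)
b2 |J1  (J1 needs exactly one e-in)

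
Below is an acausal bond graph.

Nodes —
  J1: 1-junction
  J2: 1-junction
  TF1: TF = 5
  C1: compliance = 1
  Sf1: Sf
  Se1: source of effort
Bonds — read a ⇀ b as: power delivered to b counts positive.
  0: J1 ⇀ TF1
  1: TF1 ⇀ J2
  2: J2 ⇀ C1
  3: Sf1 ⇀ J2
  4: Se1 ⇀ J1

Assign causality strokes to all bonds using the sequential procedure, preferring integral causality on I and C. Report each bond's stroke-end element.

β3 →Sf1  (Sf1 (Sf) sets flow on bond)
β4 →J1  (Se1: effort source, stroke at far end)
β0 →TF1  (J1 needs exactly one f-in)
β1 →J2  (J2 flow already set via bond 3)
β2 →J2  (common-f at J2 fixed by 3)

b0 stroke at TF1
b1 stroke at J2
b2 stroke at J2
b3 stroke at Sf1
b4 stroke at J1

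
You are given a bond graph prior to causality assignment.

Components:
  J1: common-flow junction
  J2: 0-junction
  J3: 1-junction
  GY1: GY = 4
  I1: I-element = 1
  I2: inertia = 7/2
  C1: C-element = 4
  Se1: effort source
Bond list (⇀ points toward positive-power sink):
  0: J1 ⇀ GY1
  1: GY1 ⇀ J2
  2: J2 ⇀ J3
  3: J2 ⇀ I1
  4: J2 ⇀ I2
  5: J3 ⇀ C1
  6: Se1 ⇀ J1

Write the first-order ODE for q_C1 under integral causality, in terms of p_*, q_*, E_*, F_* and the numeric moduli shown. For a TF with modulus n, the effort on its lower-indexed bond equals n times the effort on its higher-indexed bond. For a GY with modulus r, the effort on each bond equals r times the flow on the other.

bond 6 |J1  (source Se1 imposes e)
bond 0 |GY1  (J1: last free bond brings flow in)
bond 1 |GY1  (GY1: gyrator matches bond 0)
bond 3 |I1  (prefer integral on I1)
bond 4 |I2  (I2 integral (f out))
bond 2 |J2  (closing 0-jn rule on J2)
bond 5 |J3  (J3 flow already set via bond 2)

dq_C1/dt = E_Se1/4 - p_I1 - 2*p_I2/7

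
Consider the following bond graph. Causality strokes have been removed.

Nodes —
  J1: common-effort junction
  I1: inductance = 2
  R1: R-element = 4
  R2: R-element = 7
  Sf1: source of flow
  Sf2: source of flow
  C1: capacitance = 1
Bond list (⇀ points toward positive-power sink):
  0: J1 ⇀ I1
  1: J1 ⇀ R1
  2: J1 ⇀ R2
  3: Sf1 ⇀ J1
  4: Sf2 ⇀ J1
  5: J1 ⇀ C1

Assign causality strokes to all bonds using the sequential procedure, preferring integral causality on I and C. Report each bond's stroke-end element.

β3 →Sf1  (Sf1 (Sf) sets flow on bond)
β4 →Sf2  (Sf2 fixes flow; stroke at Sf2)
β0 →I1  (I1 integral (f out))
β5 →J1  (prefer integral on C1)
β1 →R1  (common-e at J1 fixed by 5)
β2 →R2  (common-e at J1 fixed by 5)

bond 0 stroke→I1
bond 1 stroke→R1
bond 2 stroke→R2
bond 3 stroke→Sf1
bond 4 stroke→Sf2
bond 5 stroke→J1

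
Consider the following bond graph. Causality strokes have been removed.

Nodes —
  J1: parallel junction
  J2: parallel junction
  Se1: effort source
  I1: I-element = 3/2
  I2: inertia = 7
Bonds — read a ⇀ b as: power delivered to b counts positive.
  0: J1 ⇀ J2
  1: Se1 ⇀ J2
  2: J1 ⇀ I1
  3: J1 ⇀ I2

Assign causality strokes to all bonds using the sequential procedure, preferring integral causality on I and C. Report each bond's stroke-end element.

b0 stroke→J1
b1 stroke→J2
b2 stroke→I1
b3 stroke→I2

bond 1 →J2  (Se1 (Se) sets effort on bond)
bond 0 →J1  (0-jn J2 has e-setter on 1)
bond 2 →I1  (common-e at J1 fixed by 0)
bond 3 →I2  (J1: bond 0 brought effort, rest push out)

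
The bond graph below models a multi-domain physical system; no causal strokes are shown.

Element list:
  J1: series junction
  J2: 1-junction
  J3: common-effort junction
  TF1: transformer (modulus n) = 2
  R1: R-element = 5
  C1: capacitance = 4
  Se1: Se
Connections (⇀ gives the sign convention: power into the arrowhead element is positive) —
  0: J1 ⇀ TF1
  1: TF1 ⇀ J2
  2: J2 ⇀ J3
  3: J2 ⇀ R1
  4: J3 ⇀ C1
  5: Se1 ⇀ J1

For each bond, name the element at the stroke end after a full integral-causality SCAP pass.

b5 |J1  (Se1 (Se) sets effort on bond)
b0 |TF1  (closing 1-jn rule on J1)
b1 |J2  (through TF1, causality passes straight; one stroke at TF1)
b4 |J3  (C1: C, integral causality)
b2 |J2  (J3 effort already set via bond 4)
b3 |R1  (J2 needs exactly one f-in)

#0 →TF1
#1 →J2
#2 →J2
#3 →R1
#4 →J3
#5 →J1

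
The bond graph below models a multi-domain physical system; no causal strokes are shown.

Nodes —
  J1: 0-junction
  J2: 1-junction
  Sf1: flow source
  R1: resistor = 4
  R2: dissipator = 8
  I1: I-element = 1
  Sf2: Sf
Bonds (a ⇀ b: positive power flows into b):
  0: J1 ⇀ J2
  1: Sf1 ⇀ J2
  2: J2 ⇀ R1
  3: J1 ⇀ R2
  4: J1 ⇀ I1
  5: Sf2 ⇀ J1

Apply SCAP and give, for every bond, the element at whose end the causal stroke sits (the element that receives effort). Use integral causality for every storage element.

bond 1 stroke→Sf1  (Sf1 (Sf) sets flow on bond)
bond 5 stroke→Sf2  (Sf2 fixes flow; stroke at Sf2)
bond 0 stroke→J2  (common-f at J2 fixed by 1)
bond 2 stroke→J2  (J2: bond 1 brought flow, rest push out)
bond 4 stroke→I1  (I1 integral (f out))
bond 3 stroke→J1  (only one effort-in slot at J1)

β0 →J2
β1 →Sf1
β2 →J2
β3 →J1
β4 →I1
β5 →Sf2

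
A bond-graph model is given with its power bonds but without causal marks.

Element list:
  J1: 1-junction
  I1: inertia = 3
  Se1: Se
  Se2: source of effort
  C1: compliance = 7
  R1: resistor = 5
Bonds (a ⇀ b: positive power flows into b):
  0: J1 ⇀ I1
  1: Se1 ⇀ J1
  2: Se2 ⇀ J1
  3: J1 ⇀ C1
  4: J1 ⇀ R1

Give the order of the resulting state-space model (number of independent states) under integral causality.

β1 |J1  (source Se1 imposes e)
β2 |J1  (Se2 (Se) sets effort on bond)
β0 |I1  (I1 integral (f out))
β3 |J1  (common-f at J1 fixed by 0)
β4 |J1  (J1 flow already set via bond 0)

2  (C1, I1 all integral)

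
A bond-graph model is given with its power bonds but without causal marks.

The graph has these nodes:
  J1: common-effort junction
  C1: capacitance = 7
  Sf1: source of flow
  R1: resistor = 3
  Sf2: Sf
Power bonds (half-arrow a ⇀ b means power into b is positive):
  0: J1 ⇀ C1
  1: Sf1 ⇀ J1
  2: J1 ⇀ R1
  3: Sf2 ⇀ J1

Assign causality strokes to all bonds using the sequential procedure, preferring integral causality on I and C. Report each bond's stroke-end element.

β1 stroke→Sf1  (Sf1 (Sf) sets flow on bond)
β3 stroke→Sf2  (Sf2 (Sf) sets flow on bond)
β0 stroke→J1  (C1 outputs effort q/C1)
β2 stroke→R1  (common-e at J1 fixed by 0)

bond 0 stroke→J1
bond 1 stroke→Sf1
bond 2 stroke→R1
bond 3 stroke→Sf2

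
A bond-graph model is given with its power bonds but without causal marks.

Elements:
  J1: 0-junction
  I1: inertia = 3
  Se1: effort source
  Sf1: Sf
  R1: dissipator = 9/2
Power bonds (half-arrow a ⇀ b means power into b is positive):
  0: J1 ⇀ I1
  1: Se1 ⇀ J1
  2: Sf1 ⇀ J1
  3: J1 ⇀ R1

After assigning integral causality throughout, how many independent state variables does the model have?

1  (I1 all integral)

bond 1 stroke→J1  (Se1 fixes effort; stroke away)
bond 2 stroke→Sf1  (Sf1: flow source, stroke at near end)
bond 0 stroke→I1  (common-e at J1 fixed by 1)
bond 3 stroke→R1  (common-e at J1 fixed by 1)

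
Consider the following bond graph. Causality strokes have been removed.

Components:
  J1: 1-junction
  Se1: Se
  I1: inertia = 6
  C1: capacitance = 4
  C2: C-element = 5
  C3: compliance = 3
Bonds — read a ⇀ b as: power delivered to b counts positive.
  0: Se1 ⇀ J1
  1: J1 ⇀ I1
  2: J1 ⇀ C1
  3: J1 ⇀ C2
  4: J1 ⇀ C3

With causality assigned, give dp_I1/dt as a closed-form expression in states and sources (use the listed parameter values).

b0 →J1  (Se1 fixes effort; stroke away)
b1 →I1  (I1 integral (f out))
b2 →J1  (common-f at J1 fixed by 1)
b3 →J1  (1-jn J1 has f-setter on 1)
b4 →J1  (J1: bond 1 brought flow, rest push out)

dp_I1/dt = E_Se1 - q_C1/4 - q_C2/5 - q_C3/3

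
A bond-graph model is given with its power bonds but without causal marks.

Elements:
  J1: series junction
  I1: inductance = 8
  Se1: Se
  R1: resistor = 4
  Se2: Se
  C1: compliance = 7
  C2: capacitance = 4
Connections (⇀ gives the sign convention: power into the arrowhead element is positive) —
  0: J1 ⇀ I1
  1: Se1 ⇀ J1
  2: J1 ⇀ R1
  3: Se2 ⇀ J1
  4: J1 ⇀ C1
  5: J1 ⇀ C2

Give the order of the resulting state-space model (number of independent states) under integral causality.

#1 stroke at J1  (source Se1 imposes e)
#3 stroke at J1  (Se2: effort source, stroke at far end)
#0 stroke at I1  (prefer integral on I1)
#2 stroke at J1  (common-f at J1 fixed by 0)
#4 stroke at J1  (J1: bond 0 brought flow, rest push out)
#5 stroke at J1  (J1 flow already set via bond 0)

3  (C1, C2, I1 all integral)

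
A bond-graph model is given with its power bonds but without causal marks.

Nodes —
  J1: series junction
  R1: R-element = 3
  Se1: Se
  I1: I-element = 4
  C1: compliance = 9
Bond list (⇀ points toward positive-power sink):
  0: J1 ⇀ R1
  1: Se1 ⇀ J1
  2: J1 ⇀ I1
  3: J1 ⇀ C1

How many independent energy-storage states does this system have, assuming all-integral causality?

2  (C1, I1 all integral)

β1 |J1  (Se1 fixes effort; stroke away)
β2 |I1  (I1 integral (f out))
β0 |J1  (1-jn J1 has f-setter on 2)
β3 |J1  (1-jn J1 has f-setter on 2)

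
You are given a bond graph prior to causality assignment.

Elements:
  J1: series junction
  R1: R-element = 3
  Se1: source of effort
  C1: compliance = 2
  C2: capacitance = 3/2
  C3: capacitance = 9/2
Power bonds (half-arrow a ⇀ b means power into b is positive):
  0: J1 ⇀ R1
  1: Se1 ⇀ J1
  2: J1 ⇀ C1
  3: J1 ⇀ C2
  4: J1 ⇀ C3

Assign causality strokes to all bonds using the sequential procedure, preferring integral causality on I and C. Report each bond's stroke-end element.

β1 |J1  (Se1: effort source, stroke at far end)
β2 |J1  (C1: C, integral causality)
β3 |J1  (C2 integral (e out))
β4 |J1  (C3: C, integral causality)
β0 |R1  (only one flow-in slot at J1)

b0 stroke→R1
b1 stroke→J1
b2 stroke→J1
b3 stroke→J1
b4 stroke→J1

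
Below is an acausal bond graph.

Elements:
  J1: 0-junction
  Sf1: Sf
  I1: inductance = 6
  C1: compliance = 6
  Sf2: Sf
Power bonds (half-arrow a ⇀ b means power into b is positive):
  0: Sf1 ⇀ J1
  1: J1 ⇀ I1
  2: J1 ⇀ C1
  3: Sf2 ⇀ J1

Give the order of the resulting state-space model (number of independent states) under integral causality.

2  (C1, I1 all integral)

bond 0 |Sf1  (Sf1 fixes flow; stroke at Sf1)
bond 3 |Sf2  (Sf2 fixes flow; stroke at Sf2)
bond 1 |I1  (I1 outputs flow p/I1)
bond 2 |J1  (J1 needs exactly one e-in)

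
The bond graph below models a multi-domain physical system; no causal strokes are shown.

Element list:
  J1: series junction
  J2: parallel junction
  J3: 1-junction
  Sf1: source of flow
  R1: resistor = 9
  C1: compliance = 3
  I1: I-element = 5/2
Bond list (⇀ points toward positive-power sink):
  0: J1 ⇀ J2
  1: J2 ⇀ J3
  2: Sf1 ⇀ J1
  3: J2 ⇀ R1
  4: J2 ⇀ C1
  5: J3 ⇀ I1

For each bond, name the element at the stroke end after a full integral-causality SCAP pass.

b0 →J1
b1 →J3
b2 →Sf1
b3 →R1
b4 →J2
b5 →I1

b2 stroke at Sf1  (source Sf1 imposes f)
b0 stroke at J1  (J1: bond 2 brought flow, rest push out)
b4 stroke at J2  (C1: C, integral causality)
b1 stroke at J3  (J2 effort already set via bond 4)
b3 stroke at R1  (J2 effort already set via bond 4)
b5 stroke at I1  (closing 1-jn rule on J3)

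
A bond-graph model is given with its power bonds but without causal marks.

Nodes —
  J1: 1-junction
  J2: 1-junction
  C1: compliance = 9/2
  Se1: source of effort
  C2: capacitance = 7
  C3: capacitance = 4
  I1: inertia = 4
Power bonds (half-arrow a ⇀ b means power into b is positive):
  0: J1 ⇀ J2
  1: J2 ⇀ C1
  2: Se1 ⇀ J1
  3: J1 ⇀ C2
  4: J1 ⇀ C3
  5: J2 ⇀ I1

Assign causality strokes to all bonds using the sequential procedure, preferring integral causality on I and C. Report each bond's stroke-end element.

b0 stroke at J2
b1 stroke at J2
b2 stroke at J1
b3 stroke at J1
b4 stroke at J1
b5 stroke at I1

#2 stroke→J1  (Se1 (Se) sets effort on bond)
#1 stroke→J2  (C1 integral (e out))
#3 stroke→J1  (C2 outputs effort q/C2)
#4 stroke→J1  (C3 outputs effort q/C3)
#0 stroke→J2  (closing 1-jn rule on J1)
#5 stroke→I1  (closing 1-jn rule on J2)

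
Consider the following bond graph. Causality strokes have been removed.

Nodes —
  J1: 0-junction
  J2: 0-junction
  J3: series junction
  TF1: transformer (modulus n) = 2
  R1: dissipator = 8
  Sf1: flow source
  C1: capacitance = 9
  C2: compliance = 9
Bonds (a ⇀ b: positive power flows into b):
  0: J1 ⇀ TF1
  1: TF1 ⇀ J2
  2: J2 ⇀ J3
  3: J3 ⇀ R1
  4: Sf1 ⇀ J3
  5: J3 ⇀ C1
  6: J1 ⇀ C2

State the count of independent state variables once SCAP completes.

2  (C1, C2 all integral)

bond 4 →Sf1  (Sf1 fixes flow; stroke at Sf1)
bond 2 →J3  (common-f at J3 fixed by 4)
bond 3 →J3  (J3 flow already set via bond 4)
bond 5 →J3  (common-f at J3 fixed by 4)
bond 1 →J2  (J2: last free bond brings effort in)
bond 0 →TF1  (TF1 one-in-one-out from 1)
bond 6 →J1  (only one effort-in slot at J1)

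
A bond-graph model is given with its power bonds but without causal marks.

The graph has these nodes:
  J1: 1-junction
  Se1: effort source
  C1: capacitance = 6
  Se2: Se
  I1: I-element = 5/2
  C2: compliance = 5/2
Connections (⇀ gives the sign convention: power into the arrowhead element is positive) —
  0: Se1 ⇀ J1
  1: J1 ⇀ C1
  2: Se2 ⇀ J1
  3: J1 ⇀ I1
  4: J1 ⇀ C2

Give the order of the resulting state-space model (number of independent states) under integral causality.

3  (C1, C2, I1 all integral)

β0 stroke→J1  (source Se1 imposes e)
β2 stroke→J1  (Se2 (Se) sets effort on bond)
β1 stroke→J1  (C1 integral (e out))
β3 stroke→I1  (prefer integral on I1)
β4 stroke→J1  (J1 flow already set via bond 3)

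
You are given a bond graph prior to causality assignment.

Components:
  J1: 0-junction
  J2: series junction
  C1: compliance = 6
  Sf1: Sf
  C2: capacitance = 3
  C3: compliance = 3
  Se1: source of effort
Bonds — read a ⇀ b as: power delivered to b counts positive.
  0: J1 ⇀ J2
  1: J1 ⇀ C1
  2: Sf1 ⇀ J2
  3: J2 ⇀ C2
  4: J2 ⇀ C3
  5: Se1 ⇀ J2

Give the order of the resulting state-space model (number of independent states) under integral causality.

b2 stroke→Sf1  (Sf1: flow source, stroke at near end)
b5 stroke→J2  (Se1: effort source, stroke at far end)
b0 stroke→J2  (J2 flow already set via bond 2)
b3 stroke→J2  (1-jn J2 has f-setter on 2)
b4 stroke→J2  (common-f at J2 fixed by 2)
b1 stroke→J1  (closing 0-jn rule on J1)

3  (C1, C2, C3 all integral)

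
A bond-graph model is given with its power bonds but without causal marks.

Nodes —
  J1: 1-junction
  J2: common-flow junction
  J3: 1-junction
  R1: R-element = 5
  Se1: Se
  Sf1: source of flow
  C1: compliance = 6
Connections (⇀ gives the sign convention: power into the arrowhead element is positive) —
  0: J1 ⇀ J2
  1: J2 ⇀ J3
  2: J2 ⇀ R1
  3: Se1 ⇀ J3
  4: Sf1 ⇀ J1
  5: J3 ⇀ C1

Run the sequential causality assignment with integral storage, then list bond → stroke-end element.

bond 0 stroke→J1
bond 1 stroke→J2
bond 2 stroke→J2
bond 3 stroke→J3
bond 4 stroke→Sf1
bond 5 stroke→J3

#3 stroke at J3  (Se1: effort source, stroke at far end)
#4 stroke at Sf1  (source Sf1 imposes f)
#0 stroke at J1  (common-f at J1 fixed by 4)
#1 stroke at J2  (common-f at J2 fixed by 0)
#2 stroke at J2  (common-f at J2 fixed by 0)
#5 stroke at J3  (J3 flow already set via bond 1)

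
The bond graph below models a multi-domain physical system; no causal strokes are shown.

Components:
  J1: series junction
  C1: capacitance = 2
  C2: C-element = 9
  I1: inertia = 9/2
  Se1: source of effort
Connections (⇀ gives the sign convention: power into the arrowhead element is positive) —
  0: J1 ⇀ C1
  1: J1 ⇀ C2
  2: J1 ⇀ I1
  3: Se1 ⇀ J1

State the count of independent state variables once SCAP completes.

β3 stroke at J1  (source Se1 imposes e)
β0 stroke at J1  (C1: C, integral causality)
β1 stroke at J1  (C2 outputs effort q/C2)
β2 stroke at I1  (J1: last free bond brings flow in)

3  (C1, C2, I1 all integral)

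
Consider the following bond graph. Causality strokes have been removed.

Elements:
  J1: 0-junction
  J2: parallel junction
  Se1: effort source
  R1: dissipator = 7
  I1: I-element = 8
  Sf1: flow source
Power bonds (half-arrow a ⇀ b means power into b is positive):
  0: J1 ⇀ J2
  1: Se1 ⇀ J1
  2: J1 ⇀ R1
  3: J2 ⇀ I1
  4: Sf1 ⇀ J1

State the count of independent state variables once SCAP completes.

1  (I1 all integral)

β1 |J1  (Se1 (Se) sets effort on bond)
β4 |Sf1  (Sf1 (Sf) sets flow on bond)
β0 |J2  (0-jn J1 has e-setter on 1)
β2 |R1  (J1: bond 1 brought effort, rest push out)
β3 |I1  (0-jn J2 has e-setter on 0)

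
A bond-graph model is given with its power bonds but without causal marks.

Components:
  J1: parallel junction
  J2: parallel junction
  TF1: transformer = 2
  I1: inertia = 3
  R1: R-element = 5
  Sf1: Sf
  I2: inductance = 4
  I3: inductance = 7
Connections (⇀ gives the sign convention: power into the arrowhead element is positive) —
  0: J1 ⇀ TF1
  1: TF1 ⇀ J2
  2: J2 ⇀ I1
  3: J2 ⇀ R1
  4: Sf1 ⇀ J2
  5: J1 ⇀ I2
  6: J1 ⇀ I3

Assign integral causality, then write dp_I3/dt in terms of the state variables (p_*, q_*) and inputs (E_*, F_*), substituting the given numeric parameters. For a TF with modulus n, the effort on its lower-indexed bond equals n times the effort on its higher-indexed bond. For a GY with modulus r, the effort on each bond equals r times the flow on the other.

β4 stroke→Sf1  (source Sf1 imposes f)
β2 stroke→I1  (prefer integral on I1)
β5 stroke→I2  (I2 integral (f out))
β6 stroke→I3  (I3 integral (f out))
β0 stroke→J1  (closing 0-jn rule on J1)
β1 stroke→TF1  (TF1: transformer flips bond 0)
β3 stroke→J2  (J2: last free bond brings effort in)

dp_I3/dt = 10*F_Sf1 - 10*p_I1/3 - 5*p_I2 - 20*p_I3/7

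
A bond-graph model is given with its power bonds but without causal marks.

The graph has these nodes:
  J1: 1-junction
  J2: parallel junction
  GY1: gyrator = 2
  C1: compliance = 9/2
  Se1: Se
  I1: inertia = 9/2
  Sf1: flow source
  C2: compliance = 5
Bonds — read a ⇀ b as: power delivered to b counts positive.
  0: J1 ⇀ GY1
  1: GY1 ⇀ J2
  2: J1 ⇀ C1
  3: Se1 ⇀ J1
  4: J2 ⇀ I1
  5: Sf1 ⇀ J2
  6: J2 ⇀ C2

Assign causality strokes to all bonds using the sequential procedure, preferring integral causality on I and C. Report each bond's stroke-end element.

β0 →GY1
β1 →GY1
β2 →J1
β3 →J1
β4 →I1
β5 →Sf1
β6 →J2

β3 →J1  (Se1 (Se) sets effort on bond)
β5 →Sf1  (source Sf1 imposes f)
β2 →J1  (C1 integral (e out))
β0 →GY1  (J1: last free bond brings flow in)
β1 →GY1  (GY GY1: same side as bond 0)
β4 →I1  (I1 outputs flow p/I1)
β6 →J2  (J2: last free bond brings effort in)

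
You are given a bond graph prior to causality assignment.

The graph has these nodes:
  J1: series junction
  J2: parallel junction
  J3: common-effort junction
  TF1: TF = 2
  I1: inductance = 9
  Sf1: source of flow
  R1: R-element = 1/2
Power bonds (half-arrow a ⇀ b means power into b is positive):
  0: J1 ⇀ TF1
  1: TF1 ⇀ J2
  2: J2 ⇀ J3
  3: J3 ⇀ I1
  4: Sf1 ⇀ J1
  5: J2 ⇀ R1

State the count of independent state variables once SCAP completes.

#4 stroke at Sf1  (Sf1 fixes flow; stroke at Sf1)
#0 stroke at J1  (J1: bond 4 brought flow, rest push out)
#1 stroke at TF1  (through TF1, causality passes straight; one stroke at TF1)
#3 stroke at I1  (I1: I, integral causality)
#2 stroke at J3  (only one effort-in slot at J3)
#5 stroke at J2  (J2: last free bond brings effort in)

1  (I1 all integral)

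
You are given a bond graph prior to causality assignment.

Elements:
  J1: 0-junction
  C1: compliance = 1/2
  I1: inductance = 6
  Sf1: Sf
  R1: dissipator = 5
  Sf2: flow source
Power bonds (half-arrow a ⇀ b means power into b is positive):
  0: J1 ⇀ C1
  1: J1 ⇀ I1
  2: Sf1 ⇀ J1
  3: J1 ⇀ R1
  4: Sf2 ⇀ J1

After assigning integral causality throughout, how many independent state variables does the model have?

2  (C1, I1 all integral)

β2 stroke→Sf1  (source Sf1 imposes f)
β4 stroke→Sf2  (Sf2 fixes flow; stroke at Sf2)
β0 stroke→J1  (prefer integral on C1)
β1 stroke→I1  (0-jn J1 has e-setter on 0)
β3 stroke→R1  (J1 effort already set via bond 0)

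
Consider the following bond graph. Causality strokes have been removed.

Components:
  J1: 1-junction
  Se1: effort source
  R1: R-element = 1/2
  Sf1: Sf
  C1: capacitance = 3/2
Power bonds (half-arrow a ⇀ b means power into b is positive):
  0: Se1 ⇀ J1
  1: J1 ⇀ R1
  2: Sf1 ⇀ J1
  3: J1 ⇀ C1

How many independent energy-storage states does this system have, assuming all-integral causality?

1  (C1 all integral)

bond 0 stroke→J1  (Se1 (Se) sets effort on bond)
bond 2 stroke→Sf1  (Sf1 fixes flow; stroke at Sf1)
bond 1 stroke→J1  (J1 flow already set via bond 2)
bond 3 stroke→J1  (J1 flow already set via bond 2)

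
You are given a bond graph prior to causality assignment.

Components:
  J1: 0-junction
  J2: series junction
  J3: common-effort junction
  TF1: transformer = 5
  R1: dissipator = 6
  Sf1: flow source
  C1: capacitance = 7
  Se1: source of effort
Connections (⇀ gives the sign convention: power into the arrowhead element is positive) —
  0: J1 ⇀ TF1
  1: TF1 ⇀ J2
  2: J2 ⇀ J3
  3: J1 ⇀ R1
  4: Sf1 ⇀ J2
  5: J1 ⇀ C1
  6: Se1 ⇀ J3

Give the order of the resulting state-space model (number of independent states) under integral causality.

1  (C1 all integral)

#4 →Sf1  (Sf1 fixes flow; stroke at Sf1)
#6 →J3  (Se1: effort source, stroke at far end)
#1 →J2  (J2 flow already set via bond 4)
#2 →J2  (J2 flow already set via bond 4)
#0 →TF1  (TF TF1: opposite of bond 1)
#5 →J1  (C1: C, integral causality)
#3 →R1  (J1 effort already set via bond 5)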